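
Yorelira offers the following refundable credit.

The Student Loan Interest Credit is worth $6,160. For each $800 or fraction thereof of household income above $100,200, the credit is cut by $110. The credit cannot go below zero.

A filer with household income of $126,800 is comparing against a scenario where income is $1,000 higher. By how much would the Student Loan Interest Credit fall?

$110

At $126,800 — income exceeds $100,200 by $26,600, which is 34 full-or-partial $800 increments; reduction = 34 × $110 = $3,740, leaving $2,420.
At $127,800 — income exceeds $100,200 by $27,600, which is 35 full-or-partial $800 increments; reduction = 35 × $110 = $3,850, leaving $2,310.
Lost: $2,420 − $2,310 = $110.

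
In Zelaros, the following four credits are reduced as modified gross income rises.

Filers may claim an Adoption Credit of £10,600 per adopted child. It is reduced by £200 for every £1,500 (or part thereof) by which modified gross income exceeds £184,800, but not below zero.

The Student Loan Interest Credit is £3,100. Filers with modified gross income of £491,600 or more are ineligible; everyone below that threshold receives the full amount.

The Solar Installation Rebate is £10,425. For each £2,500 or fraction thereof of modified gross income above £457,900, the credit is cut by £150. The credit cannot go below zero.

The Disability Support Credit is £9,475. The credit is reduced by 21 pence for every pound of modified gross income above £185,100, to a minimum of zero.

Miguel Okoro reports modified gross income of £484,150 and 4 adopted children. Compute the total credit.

£14,275

Adoption Credit: base = 4 × £10,600 = £42,400. income exceeds £184,800 by £299,350, which is 200 full-or-partial £1,500 increments; reduction = 200 × £200 = £40,000, leaving £2,400.
Student Loan Interest Credit: £484,150 is below the £491,600 cutoff, so the full £3,100 applies.
Solar Installation Rebate: income exceeds £457,900 by £26,250, which is 11 full-or-partial £2,500 increments; reduction = 11 × £150 = £1,650, leaving £8,775.
Disability Support Credit: 21% of the £299,050 excess over £185,100 is £62,800.50 ≥ base, so the credit is £0.
Total: £2,400 + £3,100 + £8,775 + £0 = £14,275.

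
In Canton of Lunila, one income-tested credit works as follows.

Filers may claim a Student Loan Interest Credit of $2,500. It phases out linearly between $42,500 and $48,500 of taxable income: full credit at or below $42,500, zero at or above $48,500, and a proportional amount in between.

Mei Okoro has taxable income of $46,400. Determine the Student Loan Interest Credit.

$875

Student Loan Interest Credit: $46,400 is $3,900 into a $6,000 phase-out range, leaving 2,100/6,000 of the credit: $2,500 × 2,100/6,000 = $875.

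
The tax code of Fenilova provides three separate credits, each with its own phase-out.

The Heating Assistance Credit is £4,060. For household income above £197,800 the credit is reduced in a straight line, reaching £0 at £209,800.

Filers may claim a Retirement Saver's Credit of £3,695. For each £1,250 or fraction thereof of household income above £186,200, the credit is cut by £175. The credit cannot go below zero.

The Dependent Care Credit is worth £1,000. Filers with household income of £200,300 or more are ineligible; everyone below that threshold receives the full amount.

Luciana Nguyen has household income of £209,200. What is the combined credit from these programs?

Heating Assistance Credit: £209,200 is £11,400 into a £12,000 phase-out range, leaving 600/12,000 of the credit: £4,060 × 600/12,000 = £203.
Retirement Saver's Credit: income exceeds £186,200 by £23,000, which is 19 full-or-partial £1,250 increments; reduction = 19 × £175 = £3,325, leaving £370.
Dependent Care Credit: £209,200 meets or exceeds the £200,300 cutoff, so the credit is £0.
Total: £203 + £370 + £0 = £573.

£573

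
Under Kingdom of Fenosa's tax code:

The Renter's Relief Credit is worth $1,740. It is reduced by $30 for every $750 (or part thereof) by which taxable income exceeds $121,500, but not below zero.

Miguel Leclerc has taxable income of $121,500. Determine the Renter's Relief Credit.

$1,740

Renter's Relief Credit: $121,500 is at or below the $121,500 threshold, so the full $1,740 applies.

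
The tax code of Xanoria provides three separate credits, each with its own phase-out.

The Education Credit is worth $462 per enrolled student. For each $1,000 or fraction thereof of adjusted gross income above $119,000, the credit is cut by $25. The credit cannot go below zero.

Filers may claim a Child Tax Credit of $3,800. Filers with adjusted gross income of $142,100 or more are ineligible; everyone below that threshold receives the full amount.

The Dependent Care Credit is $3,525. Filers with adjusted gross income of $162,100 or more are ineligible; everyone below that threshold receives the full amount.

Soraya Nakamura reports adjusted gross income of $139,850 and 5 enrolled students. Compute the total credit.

$9,110

Education Credit: base = 5 × $462 = $2,310. income exceeds $119,000 by $20,850, which is 21 full-or-partial $1,000 increments; reduction = 21 × $25 = $525, leaving $1,785.
Child Tax Credit: $139,850 is below the $142,100 cutoff, so the full $3,800 applies.
Dependent Care Credit: $139,850 is below the $162,100 cutoff, so the full $3,525 applies.
Total: $1,785 + $3,800 + $3,525 = $9,110.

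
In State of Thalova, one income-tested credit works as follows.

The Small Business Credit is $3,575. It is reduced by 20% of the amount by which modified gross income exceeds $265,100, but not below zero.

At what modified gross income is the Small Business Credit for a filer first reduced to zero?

$282,975

The credit falls by 20% of each dollar above $265,100, so it reaches zero when the excess is $3,575 / 20% = $17,875: income = $265,100 + $17,875 = $282,975.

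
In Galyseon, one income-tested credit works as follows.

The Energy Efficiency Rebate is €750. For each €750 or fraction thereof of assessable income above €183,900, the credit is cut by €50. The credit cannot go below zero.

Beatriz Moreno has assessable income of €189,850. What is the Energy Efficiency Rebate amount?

€350

Energy Efficiency Rebate: income exceeds €183,900 by €5,950, which is 8 full-or-partial €750 increments; reduction = 8 × €50 = €400, leaving €350.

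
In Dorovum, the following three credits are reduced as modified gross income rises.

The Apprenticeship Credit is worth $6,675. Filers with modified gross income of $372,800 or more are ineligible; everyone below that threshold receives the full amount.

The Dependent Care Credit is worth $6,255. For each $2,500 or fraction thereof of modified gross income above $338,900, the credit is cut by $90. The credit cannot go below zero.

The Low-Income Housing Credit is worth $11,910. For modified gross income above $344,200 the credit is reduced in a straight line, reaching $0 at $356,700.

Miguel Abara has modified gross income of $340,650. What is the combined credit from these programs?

$24,750

Apprenticeship Credit: $340,650 is below the $372,800 cutoff, so the full $6,675 applies.
Dependent Care Credit: income exceeds $338,900 by $1,750, which is 1 full-or-partial $2,500 increment; reduction = 1 × $90 = $90, leaving $6,165.
Low-Income Housing Credit: $340,650 is at or below the $344,200 threshold, so the full $11,910 applies.
Total: $6,675 + $6,165 + $11,910 = $24,750.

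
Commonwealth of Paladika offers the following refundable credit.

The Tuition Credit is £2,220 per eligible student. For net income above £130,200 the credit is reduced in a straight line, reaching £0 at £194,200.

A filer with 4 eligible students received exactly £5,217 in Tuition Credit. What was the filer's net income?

£156,600

Full credit = 4 × £2,220 = £8,880.
£5,217 is 5,217/8,880 of the full £8,880, so 3,663/8,880 of the £64,000 range has been used: income = £130,200 + £64,000 × 3,663/8,880 = £156,600.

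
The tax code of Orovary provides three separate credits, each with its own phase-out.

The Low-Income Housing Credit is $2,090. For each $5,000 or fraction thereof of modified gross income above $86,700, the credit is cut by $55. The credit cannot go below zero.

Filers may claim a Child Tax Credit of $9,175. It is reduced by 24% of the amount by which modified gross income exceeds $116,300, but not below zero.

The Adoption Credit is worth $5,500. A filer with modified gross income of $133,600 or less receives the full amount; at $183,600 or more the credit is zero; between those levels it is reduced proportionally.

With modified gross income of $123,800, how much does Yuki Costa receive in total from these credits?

Low-Income Housing Credit: income exceeds $86,700 by $37,100, which is 8 full-or-partial $5,000 increments; reduction = 8 × $55 = $440, leaving $1,650.
Child Tax Credit: 24% of the $7,500 excess over $116,300 is $1,800; credit = $9,175 − $1,800 = $7,375.
Adoption Credit: $123,800 is at or below the $133,600 threshold, so the full $5,500 applies.
Total: $1,650 + $7,375 + $5,500 = $14,525.

$14,525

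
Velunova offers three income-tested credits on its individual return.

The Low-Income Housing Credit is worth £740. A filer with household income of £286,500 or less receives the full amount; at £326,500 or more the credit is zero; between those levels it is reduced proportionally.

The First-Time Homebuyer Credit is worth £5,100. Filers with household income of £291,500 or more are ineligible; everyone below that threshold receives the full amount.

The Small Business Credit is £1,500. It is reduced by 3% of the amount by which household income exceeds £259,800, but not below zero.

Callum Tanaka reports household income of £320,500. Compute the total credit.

£111

Low-Income Housing Credit: £320,500 is £34,000 into a £40,000 phase-out range, leaving 6,000/40,000 of the credit: £740 × 6,000/40,000 = £111.
First-Time Homebuyer Credit: £320,500 meets or exceeds the £291,500 cutoff, so the credit is £0.
Small Business Credit: 3% of the £60,700 excess over £259,800 is £1,821 ≥ base, so the credit is £0.
Total: £111 + £0 + £0 = £111.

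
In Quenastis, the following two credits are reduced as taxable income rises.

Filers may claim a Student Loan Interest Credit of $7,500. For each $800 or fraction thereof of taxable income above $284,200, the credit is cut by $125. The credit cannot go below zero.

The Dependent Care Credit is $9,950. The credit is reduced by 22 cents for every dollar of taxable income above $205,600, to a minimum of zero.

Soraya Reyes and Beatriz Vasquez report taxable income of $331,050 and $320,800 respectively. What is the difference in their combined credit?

Soraya ($331,050): Student Loan Interest Credit: income exceeds $284,200 by $46,850, which is 59 full-or-partial $800 increments; reduction = 59 × $125 = $7,375, leaving $125. Dependent Care Credit: 22% of the $125,450 excess over $205,600 is $27,599 ≥ base, so the credit is $0. total $125 + $0 = $125
Beatriz ($320,800): Student Loan Interest Credit: income exceeds $284,200 by $36,600, which is 46 full-or-partial $800 increments; reduction = 46 × $125 = $5,750, leaving $1,750. Dependent Care Credit: 22% of the $115,200 excess over $205,600 is $25,344 ≥ base, so the credit is $0. total $1,750 + $0 = $1,750
Difference: |$125 − $1,750| = $1,625.

$1,625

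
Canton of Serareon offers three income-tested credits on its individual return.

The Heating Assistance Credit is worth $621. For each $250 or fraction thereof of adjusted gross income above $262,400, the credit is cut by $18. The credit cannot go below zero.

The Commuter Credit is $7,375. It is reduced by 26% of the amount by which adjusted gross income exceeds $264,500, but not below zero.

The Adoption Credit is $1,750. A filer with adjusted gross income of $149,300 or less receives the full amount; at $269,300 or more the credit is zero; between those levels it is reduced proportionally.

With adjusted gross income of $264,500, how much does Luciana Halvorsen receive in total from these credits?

Heating Assistance Credit: income exceeds $262,400 by $2,100, which is 9 full-or-partial $250 increments; reduction = 9 × $18 = $162, leaving $459.
Commuter Credit: $264,500 is at or below the $264,500 threshold, so the full $7,375 applies.
Adoption Credit: $264,500 is $115,200 into a $120,000 phase-out range, leaving 4,800/120,000 of the credit: $1,750 × 4,800/120,000 = $70.
Total: $459 + $7,375 + $70 = $7,904.

$7,904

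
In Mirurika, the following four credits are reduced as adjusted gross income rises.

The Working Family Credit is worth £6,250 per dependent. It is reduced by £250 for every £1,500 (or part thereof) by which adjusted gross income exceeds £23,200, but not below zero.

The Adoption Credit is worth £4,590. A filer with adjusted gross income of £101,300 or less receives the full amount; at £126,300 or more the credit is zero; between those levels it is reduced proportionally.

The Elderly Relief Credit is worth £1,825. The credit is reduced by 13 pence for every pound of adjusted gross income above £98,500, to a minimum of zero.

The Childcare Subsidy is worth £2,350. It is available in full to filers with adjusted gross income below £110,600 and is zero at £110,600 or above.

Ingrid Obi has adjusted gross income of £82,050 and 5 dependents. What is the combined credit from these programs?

£30,015

Working Family Credit: base = 5 × £6,250 = £31,250. income exceeds £23,200 by £58,850, which is 40 full-or-partial £1,500 increments; reduction = 40 × £250 = £10,000, leaving £21,250.
Adoption Credit: £82,050 is at or below the £101,300 threshold, so the full £4,590 applies.
Elderly Relief Credit: £82,050 is at or below the £98,500 threshold, so the full £1,825 applies.
Childcare Subsidy: £82,050 is below the £110,600 cutoff, so the full £2,350 applies.
Total: £21,250 + £4,590 + £1,825 + £2,350 = £30,015.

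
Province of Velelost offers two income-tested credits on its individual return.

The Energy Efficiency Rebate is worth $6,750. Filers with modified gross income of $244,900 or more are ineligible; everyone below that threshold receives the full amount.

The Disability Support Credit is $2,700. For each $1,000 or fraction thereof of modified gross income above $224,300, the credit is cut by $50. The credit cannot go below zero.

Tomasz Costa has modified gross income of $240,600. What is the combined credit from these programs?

$8,600

Energy Efficiency Rebate: $240,600 is below the $244,900 cutoff, so the full $6,750 applies.
Disability Support Credit: income exceeds $224,300 by $16,300, which is 17 full-or-partial $1,000 increments; reduction = 17 × $50 = $850, leaving $1,850.
Total: $6,750 + $1,850 = $8,600.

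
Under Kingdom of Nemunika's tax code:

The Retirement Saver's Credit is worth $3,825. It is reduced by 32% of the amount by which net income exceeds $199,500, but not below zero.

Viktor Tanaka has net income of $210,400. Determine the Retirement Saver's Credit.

Retirement Saver's Credit: 32% of the $10,900 excess over $199,500 is $3,488; credit = $3,825 − $3,488 = $337.

$337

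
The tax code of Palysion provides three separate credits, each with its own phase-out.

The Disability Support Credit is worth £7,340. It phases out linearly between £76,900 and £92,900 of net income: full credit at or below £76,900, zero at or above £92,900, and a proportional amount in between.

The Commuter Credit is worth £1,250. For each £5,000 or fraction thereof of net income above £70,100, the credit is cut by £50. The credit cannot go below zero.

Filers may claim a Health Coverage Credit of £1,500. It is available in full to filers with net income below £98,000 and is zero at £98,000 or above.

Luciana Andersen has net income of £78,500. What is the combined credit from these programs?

Disability Support Credit: £78,500 is £1,600 into a £16,000 phase-out range, leaving 14,400/16,000 of the credit: £7,340 × 14,400/16,000 = £6,606.
Commuter Credit: income exceeds £70,100 by £8,400, which is 2 full-or-partial £5,000 increments; reduction = 2 × £50 = £100, leaving £1,150.
Health Coverage Credit: £78,500 is below the £98,000 cutoff, so the full £1,500 applies.
Total: £6,606 + £1,150 + £1,500 = £9,256.

£9,256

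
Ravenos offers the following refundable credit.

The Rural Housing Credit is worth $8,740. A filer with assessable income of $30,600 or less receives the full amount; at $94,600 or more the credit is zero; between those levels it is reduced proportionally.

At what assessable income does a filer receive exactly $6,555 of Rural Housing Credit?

$6,555 is 6,555/8,740 of the full $8,740, so 2,185/8,740 of the $64,000 range has been used: income = $30,600 + $64,000 × 2,185/8,740 = $46,600.

$46,600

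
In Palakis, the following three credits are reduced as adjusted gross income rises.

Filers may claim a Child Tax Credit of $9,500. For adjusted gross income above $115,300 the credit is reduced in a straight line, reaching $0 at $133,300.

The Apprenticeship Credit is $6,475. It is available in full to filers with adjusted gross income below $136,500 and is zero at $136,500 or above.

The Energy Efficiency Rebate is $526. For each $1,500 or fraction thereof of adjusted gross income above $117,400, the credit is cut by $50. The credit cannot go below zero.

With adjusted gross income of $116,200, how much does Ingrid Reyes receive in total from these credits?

Child Tax Credit: $116,200 is $900 into a $18,000 phase-out range, leaving 17,100/18,000 of the credit: $9,500 × 17,100/18,000 = $9,025.
Apprenticeship Credit: $116,200 is below the $136,500 cutoff, so the full $6,475 applies.
Energy Efficiency Rebate: $116,200 is at or below the $117,400 threshold, so the full $526 applies.
Total: $9,025 + $6,475 + $526 = $16,026.

$16,026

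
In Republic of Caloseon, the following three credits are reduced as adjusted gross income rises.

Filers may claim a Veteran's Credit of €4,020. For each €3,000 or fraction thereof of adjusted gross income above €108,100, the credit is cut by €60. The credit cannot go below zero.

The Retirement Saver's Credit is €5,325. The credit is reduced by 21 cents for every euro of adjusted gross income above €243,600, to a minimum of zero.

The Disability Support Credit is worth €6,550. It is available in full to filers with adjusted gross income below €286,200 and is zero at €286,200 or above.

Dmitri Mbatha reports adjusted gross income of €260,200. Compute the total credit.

€9,349

Veteran's Credit: income exceeds €108,100 by €152,100, which is 51 full-or-partial €3,000 increments; reduction = 51 × €60 = €3,060, leaving €960.
Retirement Saver's Credit: 21% of the €16,600 excess over €243,600 is €3,486; credit = €5,325 − €3,486 = €1,839.
Disability Support Credit: €260,200 is below the €286,200 cutoff, so the full €6,550 applies.
Total: €960 + €1,839 + €6,550 = €9,349.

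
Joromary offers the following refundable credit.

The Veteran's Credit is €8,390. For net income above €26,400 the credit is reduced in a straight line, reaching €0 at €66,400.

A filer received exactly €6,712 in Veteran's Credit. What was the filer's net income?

€34,400

€6,712 is 6,712/8,390 of the full €8,390, so 1,678/8,390 of the €40,000 range has been used: income = €26,400 + €40,000 × 1,678/8,390 = €34,400.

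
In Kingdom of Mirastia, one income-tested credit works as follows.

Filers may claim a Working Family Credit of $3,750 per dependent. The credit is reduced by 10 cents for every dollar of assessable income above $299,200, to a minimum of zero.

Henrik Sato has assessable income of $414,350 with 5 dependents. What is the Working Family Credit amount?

Working Family Credit: base = 5 × $3,750 = $18,750. 10% of the $115,150 excess over $299,200 is $11,515; credit = $18,750 − $11,515 = $7,235.

$7,235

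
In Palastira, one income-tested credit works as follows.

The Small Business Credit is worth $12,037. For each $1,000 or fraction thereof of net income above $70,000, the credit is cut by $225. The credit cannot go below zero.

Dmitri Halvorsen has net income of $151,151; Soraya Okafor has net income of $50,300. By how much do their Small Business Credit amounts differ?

Dmitri ($151,151): Small Business Credit: income exceeds $70,000 by $81,151 → 82 increments × $225 = $18,450 ≥ base, so the credit is $0.
Soraya ($50,300): Small Business Credit: $50,300 is at or below the $70,000 threshold, so the full $12,037 applies.
Difference: |$0 − $12,037| = $12,037.

$12,037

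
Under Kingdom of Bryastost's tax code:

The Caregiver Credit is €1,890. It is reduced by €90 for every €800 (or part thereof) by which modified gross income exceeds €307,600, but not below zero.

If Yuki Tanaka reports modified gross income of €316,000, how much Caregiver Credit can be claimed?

Caregiver Credit: income exceeds €307,600 by €8,400, which is 11 full-or-partial €800 increments; reduction = 11 × €90 = €990, leaving €900.

€900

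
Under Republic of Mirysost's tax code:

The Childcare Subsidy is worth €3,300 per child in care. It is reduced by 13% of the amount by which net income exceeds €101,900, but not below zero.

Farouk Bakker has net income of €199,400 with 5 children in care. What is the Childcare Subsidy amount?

Childcare Subsidy: base = 5 × €3,300 = €16,500. 13% of the €97,500 excess over €101,900 is €12,675; credit = €16,500 − €12,675 = €3,825.

€3,825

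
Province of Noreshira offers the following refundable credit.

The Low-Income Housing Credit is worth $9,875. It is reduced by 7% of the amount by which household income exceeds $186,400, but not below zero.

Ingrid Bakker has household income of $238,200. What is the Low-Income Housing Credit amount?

$6,249

Low-Income Housing Credit: 7% of the $51,800 excess over $186,400 is $3,626; credit = $9,875 − $3,626 = $6,249.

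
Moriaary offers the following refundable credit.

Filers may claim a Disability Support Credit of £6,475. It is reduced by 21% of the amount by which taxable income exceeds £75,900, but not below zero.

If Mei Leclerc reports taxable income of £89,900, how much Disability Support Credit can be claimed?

Disability Support Credit: 21% of the £14,000 excess over £75,900 is £2,940; credit = £6,475 − £2,940 = £3,535.

£3,535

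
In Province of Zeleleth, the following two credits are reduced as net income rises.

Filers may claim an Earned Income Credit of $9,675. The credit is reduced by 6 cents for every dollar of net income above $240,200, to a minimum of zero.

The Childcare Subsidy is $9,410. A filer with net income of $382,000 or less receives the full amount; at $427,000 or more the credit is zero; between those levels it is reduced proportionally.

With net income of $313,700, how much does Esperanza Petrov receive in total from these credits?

$14,675

Earned Income Credit: 6% of the $73,500 excess over $240,200 is $4,410; credit = $9,675 − $4,410 = $5,265.
Childcare Subsidy: $313,700 is at or below the $382,000 threshold, so the full $9,410 applies.
Total: $5,265 + $9,410 = $14,675.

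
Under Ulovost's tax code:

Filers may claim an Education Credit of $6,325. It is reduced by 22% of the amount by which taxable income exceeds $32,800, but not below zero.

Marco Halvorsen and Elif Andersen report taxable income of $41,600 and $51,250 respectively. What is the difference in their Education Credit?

Marco ($41,600): Education Credit: 22% of the $8,800 excess over $32,800 is $1,936; credit = $6,325 − $1,936 = $4,389.
Elif ($51,250): Education Credit: 22% of the $18,450 excess over $32,800 is $4,059; credit = $6,325 − $4,059 = $2,266.
Difference: |$4,389 − $2,266| = $2,123.

$2,123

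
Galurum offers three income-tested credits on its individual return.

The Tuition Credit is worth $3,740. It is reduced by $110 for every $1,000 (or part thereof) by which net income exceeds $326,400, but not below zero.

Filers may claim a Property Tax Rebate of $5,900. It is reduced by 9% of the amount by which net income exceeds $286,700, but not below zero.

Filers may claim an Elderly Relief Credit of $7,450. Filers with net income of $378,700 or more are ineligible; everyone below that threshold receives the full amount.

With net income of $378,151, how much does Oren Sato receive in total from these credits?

Tuition Credit: income exceeds $326,400 by $51,751 → 52 increments × $110 = $5,720 ≥ base, so the credit is $0.
Property Tax Rebate: 9% of the $91,451 excess over $286,700 is $8,230.59 ≥ base, so the credit is $0.
Elderly Relief Credit: $378,151 is below the $378,700 cutoff, so the full $7,450 applies.
Total: $0 + $0 + $7,450 = $7,450.

$7,450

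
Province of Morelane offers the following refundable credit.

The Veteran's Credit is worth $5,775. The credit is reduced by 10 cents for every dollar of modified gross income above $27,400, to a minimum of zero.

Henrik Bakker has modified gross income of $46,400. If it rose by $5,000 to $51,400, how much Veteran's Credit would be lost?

$500

At $46,400 — 10% of the $19,000 excess over $27,400 is $1,900; credit = $5,775 − $1,900 = $3,875.
At $51,400 — 10% of the $24,000 excess over $27,400 is $2,400; credit = $5,775 − $2,400 = $3,375.
Lost: $3,875 − $3,375 = $500.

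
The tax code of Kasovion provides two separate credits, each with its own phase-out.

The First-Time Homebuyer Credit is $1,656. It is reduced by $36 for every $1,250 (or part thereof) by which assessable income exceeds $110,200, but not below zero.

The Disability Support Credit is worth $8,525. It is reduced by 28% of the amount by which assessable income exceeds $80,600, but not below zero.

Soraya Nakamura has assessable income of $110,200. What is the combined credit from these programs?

First-Time Homebuyer Credit: $110,200 is at or below the $110,200 threshold, so the full $1,656 applies.
Disability Support Credit: 28% of the $29,600 excess over $80,600 is $8,288; credit = $8,525 − $8,288 = $237.
Total: $1,656 + $237 = $1,893.

$1,893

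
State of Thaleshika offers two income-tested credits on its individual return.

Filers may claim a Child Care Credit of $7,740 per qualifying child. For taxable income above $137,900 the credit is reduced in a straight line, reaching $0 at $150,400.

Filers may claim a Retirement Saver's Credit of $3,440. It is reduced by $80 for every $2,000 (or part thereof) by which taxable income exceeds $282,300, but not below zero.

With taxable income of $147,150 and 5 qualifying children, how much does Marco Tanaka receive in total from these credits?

$13,502

Child Care Credit: base = 5 × $7,740 = $38,700. $147,150 is $9,250 into a $12,500 phase-out range, leaving 3,250/12,500 of the credit: $38,700 × 3,250/12,500 = $10,062.
Retirement Saver's Credit: $147,150 is at or below the $282,300 threshold, so the full $3,440 applies.
Total: $10,062 + $3,440 = $13,502.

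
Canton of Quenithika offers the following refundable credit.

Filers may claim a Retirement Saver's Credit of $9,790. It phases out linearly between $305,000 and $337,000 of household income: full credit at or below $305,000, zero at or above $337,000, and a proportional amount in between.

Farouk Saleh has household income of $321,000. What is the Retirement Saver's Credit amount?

$4,895

Retirement Saver's Credit: $321,000 is $16,000 into a $32,000 phase-out range, leaving 16,000/32,000 of the credit: $9,790 × 16,000/32,000 = $4,895.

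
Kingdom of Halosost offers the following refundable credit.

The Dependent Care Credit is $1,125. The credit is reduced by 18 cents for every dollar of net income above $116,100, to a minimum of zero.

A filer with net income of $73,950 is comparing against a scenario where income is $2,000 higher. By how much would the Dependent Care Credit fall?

At $73,950 — $73,950 is at or below the $116,100 threshold, so the full $1,125 applies.
At $75,950 — $75,950 is at or below the $116,100 threshold, so the full $1,125 applies.
Lost: $1,125 − $1,125 = $0.

$0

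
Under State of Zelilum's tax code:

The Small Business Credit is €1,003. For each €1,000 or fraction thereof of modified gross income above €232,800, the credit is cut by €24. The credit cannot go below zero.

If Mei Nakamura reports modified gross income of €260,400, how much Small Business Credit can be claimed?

€331

Small Business Credit: income exceeds €232,800 by €27,600, which is 28 full-or-partial €1,000 increments; reduction = 28 × €24 = €672, leaving €331.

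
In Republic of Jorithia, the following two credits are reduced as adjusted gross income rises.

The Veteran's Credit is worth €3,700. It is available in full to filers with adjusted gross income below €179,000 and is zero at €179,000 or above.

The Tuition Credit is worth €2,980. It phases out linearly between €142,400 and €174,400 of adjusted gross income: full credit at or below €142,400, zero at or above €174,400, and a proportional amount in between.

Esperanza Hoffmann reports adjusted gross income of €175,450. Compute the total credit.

Veteran's Credit: €175,450 is below the €179,000 cutoff, so the full €3,700 applies.
Tuition Credit: €175,450 is at or above €174,400, so the credit is €0.
Total: €3,700 + €0 = €3,700.

€3,700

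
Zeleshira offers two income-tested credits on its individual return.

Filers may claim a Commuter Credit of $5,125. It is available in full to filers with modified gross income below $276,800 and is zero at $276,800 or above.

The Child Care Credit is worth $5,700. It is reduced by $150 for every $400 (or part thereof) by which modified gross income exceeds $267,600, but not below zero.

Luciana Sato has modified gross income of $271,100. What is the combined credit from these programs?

$9,475

Commuter Credit: $271,100 is below the $276,800 cutoff, so the full $5,125 applies.
Child Care Credit: income exceeds $267,600 by $3,500, which is 9 full-or-partial $400 increments; reduction = 9 × $150 = $1,350, leaving $4,350.
Total: $5,125 + $4,350 = $9,475.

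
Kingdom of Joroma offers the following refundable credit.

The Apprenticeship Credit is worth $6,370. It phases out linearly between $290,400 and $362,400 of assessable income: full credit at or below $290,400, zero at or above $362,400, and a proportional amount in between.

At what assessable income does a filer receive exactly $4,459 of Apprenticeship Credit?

$312,000

$4,459 is 4,459/6,370 of the full $6,370, so 1,911/6,370 of the $72,000 range has been used: income = $290,400 + $72,000 × 1,911/6,370 = $312,000.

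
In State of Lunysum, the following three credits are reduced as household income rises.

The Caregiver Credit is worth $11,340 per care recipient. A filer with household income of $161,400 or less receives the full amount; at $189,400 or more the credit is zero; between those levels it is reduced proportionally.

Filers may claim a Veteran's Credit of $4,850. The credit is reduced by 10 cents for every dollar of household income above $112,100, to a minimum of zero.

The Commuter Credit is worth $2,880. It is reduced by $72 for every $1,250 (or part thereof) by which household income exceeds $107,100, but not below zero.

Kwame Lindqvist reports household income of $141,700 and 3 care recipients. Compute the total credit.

$36,774

Caregiver Credit: base = 3 × $11,340 = $34,020. $141,700 is at or below the $161,400 threshold, so the full $34,020 applies.
Veteran's Credit: 10% of the $29,600 excess over $112,100 is $2,960; credit = $4,850 − $2,960 = $1,890.
Commuter Credit: income exceeds $107,100 by $34,600, which is 28 full-or-partial $1,250 increments; reduction = 28 × $72 = $2,016, leaving $864.
Total: $34,020 + $1,890 + $864 = $36,774.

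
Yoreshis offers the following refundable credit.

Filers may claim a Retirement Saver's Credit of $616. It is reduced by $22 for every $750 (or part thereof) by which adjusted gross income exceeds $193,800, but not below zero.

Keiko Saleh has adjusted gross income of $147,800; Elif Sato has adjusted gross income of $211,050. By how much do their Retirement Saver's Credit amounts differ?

$506

Keiko ($147,800): Retirement Saver's Credit: $147,800 is at or below the $193,800 threshold, so the full $616 applies.
Elif ($211,050): Retirement Saver's Credit: income exceeds $193,800 by $17,250, which is 23 full-or-partial $750 increments; reduction = 23 × $22 = $506, leaving $110.
Difference: |$616 − $110| = $506.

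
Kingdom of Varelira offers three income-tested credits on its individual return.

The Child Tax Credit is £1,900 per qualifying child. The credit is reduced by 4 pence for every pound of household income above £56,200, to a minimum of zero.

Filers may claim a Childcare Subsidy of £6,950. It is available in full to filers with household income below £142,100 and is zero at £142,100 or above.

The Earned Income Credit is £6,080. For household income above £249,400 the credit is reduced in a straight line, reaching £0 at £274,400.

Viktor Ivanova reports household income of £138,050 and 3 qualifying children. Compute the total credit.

£15,456

Child Tax Credit: base = 3 × £1,900 = £5,700. 4% of the £81,850 excess over £56,200 is £3,274; credit = £5,700 − £3,274 = £2,426.
Childcare Subsidy: £138,050 is below the £142,100 cutoff, so the full £6,950 applies.
Earned Income Credit: £138,050 is at or below the £249,400 threshold, so the full £6,080 applies.
Total: £2,426 + £6,950 + £6,080 = £15,456.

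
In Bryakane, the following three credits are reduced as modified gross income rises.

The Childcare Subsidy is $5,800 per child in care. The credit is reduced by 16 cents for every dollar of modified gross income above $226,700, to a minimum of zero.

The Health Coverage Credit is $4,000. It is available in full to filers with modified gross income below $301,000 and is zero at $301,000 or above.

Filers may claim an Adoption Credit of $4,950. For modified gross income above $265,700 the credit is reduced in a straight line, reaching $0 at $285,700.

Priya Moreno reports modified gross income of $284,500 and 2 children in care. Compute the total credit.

$6,649

Childcare Subsidy: base = 2 × $5,800 = $11,600. 16% of the $57,800 excess over $226,700 is $9,248; credit = $11,600 − $9,248 = $2,352.
Health Coverage Credit: $284,500 is below the $301,000 cutoff, so the full $4,000 applies.
Adoption Credit: $284,500 is $18,800 into a $20,000 phase-out range, leaving 1,200/20,000 of the credit: $4,950 × 1,200/20,000 = $297.
Total: $2,352 + $4,000 + $297 = $6,649.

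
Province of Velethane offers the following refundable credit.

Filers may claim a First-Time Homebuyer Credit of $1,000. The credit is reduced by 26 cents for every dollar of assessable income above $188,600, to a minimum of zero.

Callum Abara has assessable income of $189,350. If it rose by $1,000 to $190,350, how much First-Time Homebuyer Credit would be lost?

At $189,350 — 26% of the $750 excess over $188,600 is $195; credit = $1,000 − $195 = $805.
At $190,350 — 26% of the $1,750 excess over $188,600 is $455; credit = $1,000 − $455 = $545.
Lost: $805 − $545 = $260.

$260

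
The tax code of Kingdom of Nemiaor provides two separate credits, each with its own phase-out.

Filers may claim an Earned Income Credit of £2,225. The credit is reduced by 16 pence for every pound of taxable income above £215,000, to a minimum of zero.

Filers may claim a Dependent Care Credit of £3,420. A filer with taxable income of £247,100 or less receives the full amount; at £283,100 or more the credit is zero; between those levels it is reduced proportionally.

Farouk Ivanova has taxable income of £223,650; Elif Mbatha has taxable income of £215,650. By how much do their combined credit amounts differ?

Farouk (£223,650): Earned Income Credit: 16% of the £8,650 excess over £215,000 is £1,384; credit = £2,225 − £1,384 = £841. Dependent Care Credit: £223,650 is at or below the £247,100 threshold, so the full £3,420 applies. total £841 + £3,420 = £4,261
Elif (£215,650): Earned Income Credit: 16% of the £650 excess over £215,000 is £104; credit = £2,225 − £104 = £2,121. Dependent Care Credit: £215,650 is at or below the £247,100 threshold, so the full £3,420 applies. total £2,121 + £3,420 = £5,541
Difference: |£4,261 − £5,541| = £1,280.

£1,280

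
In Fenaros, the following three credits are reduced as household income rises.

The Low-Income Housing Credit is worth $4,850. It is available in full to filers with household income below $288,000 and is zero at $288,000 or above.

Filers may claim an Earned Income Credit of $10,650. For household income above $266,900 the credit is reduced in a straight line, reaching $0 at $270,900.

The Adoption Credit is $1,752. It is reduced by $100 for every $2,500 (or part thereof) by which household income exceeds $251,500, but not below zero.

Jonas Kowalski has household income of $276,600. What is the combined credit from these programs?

Low-Income Housing Credit: $276,600 is below the $288,000 cutoff, so the full $4,850 applies.
Earned Income Credit: $276,600 is at or above $270,900, so the credit is $0.
Adoption Credit: income exceeds $251,500 by $25,100, which is 11 full-or-partial $2,500 increments; reduction = 11 × $100 = $1,100, leaving $652.
Total: $4,850 + $0 + $652 = $5,502.

$5,502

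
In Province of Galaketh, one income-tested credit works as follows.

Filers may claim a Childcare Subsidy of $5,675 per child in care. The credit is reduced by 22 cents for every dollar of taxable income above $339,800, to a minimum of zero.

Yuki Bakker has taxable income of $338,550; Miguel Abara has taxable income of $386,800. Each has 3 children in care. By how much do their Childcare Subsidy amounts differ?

$10,340

Yuki ($338,550): Childcare Subsidy: base = 3 × $5,675 = $17,025. $338,550 is at or below the $339,800 threshold, so the full $17,025 applies.
Miguel ($386,800): Childcare Subsidy: base = 3 × $5,675 = $17,025. 22% of the $47,000 excess over $339,800 is $10,340; credit = $17,025 − $10,340 = $6,685.
Difference: |$17,025 − $6,685| = $10,340.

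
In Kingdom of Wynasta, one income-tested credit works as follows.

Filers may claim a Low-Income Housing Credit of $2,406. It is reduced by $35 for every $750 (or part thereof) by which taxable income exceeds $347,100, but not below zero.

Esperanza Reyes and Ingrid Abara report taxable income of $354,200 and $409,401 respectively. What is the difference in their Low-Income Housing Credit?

Esperanza ($354,200): Low-Income Housing Credit: income exceeds $347,100 by $7,100, which is 10 full-or-partial $750 increments; reduction = 10 × $35 = $350, leaving $2,056.
Ingrid ($409,401): Low-Income Housing Credit: income exceeds $347,100 by $62,301 → 84 increments × $35 = $2,940 ≥ base, so the credit is $0.
Difference: |$2,056 − $0| = $2,056.

$2,056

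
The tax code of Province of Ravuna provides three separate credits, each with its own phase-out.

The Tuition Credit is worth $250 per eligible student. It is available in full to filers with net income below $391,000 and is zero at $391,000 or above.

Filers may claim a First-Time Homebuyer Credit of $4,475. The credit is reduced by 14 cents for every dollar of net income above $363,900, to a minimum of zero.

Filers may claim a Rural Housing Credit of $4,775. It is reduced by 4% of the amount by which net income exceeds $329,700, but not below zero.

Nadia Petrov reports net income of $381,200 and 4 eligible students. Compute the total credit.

$5,768

Tuition Credit: base = 4 × $250 = $1,000. $381,200 is below the $391,000 cutoff, so the full $1,000 applies.
First-Time Homebuyer Credit: 14% of the $17,300 excess over $363,900 is $2,422; credit = $4,475 − $2,422 = $2,053.
Rural Housing Credit: 4% of the $51,500 excess over $329,700 is $2,060; credit = $4,775 − $2,060 = $2,715.
Total: $1,000 + $2,053 + $2,715 = $5,768.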